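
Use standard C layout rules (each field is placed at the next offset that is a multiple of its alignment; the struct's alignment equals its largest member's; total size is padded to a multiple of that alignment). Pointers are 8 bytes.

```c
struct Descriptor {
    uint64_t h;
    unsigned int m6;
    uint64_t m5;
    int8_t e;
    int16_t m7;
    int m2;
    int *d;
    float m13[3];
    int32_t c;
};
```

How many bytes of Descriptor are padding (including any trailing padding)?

0..8  h  (8B, 8-aligned)
8..12  m6  (4B, 4-aligned)
12..16  -- padding (4B)
16..24  m5  (8B, 8-aligned)
24..25  e  (1B, 1-aligned)
25..26  -- padding (1B)
26..28  m7  (2B, 2-aligned)
28..32  m2  (4B, 4-aligned)
32..40  d  (8B, 8-aligned)
40..52  m13  (12B, 4-aligned)
52..56  c  (4B, 4-aligned)
sizeof = 56, alignof = 8
data bytes 51, size 56 → padding 5

5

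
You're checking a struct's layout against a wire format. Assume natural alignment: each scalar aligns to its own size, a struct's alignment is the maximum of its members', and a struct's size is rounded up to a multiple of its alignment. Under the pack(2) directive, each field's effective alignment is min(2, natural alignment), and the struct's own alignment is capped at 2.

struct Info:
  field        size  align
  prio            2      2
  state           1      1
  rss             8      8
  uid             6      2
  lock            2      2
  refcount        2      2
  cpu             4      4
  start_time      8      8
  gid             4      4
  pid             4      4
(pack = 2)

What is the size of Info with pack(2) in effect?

prio at 0 (size 2, align 2) → ends 2
state at 2 (size 1, align 1) → ends 3
pad 1 to align 2 for rss
rss at 4 (size 8, align 2) → ends 12
uid at 12 (size 6, align 2) → ends 18
lock at 18 (size 2, align 2) → ends 20
refcount at 20 (size 2, align 2) → ends 22
cpu at 22 (size 4, align 2) → ends 26
start_time at 26 (size 8, align 2) → ends 34
gid at 34 (size 4, align 2) → ends 38
pid at 38 (size 4, align 2) → ends 42
total 42 bytes, alignment 2

42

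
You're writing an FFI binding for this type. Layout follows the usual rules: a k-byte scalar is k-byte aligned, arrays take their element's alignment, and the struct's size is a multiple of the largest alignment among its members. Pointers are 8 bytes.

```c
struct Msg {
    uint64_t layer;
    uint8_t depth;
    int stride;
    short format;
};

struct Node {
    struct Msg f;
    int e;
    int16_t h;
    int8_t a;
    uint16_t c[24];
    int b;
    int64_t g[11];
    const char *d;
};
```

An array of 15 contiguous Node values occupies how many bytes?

Msg: @0: layer [8B, align 8] → 8; @8: depth [1B, align 1] → 9; +3 pad (align 4); @12: stride [4B, align 4] → 16; @16: format [2B, align 2] → 18; +6 tail pad (align 8); size 24, align 8
@0: f [24B, align 8] → 24
@24: e [4B, align 4] → 28
@28: h [2B, align 2] → 30
@30: a [1B, align 1] → 31
+1 pad (align 2)
@32: c [48B, align 2] → 80
@80: b [4B, align 4] → 84
+4 pad (align 8)
@88: g [88B, align 8] → 176
@176: d [8B, align 8] → 184
size 184, align 8
array of 15: 15 × 184 = 2760

2760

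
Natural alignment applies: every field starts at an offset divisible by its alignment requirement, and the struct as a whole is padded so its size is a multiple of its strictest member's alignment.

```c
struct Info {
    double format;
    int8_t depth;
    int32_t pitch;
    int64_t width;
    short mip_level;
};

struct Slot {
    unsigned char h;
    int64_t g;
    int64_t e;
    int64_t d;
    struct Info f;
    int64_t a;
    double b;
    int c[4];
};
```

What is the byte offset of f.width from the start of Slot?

Info: format at 0 (size 8, align 8) → ends 8; depth at 8 (size 1, align 1) → ends 9; pad 3 to align 4 for pitch; pitch at 12 (size 4, align 4) → ends 16; width at 16 (size 8, align 8) → ends 24; mip_level at 24 (size 2, align 2) → ends 26; tail pad 6 to reach multiple of 8; total 32 bytes, alignment 8
h at 0 (size 1, align 1) → ends 1
pad 7 to align 8 for g
g at 8 (size 8, align 8) → ends 16
e at 16 (size 8, align 8) → ends 24
d at 24 (size 8, align 8) → ends 32
f at 32 (size 32, align 8) → ends 64
within Info: width at 16
32 + 16 = 48

48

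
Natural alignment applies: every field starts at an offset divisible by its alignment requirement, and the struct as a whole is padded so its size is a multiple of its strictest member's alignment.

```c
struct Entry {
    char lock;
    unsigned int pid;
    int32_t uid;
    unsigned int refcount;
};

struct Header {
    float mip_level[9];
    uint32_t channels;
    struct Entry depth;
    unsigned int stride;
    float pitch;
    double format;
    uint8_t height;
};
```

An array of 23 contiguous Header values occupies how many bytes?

Entry: @0: lock [1B, align 1] → 1; +3 pad (align 4); @4: pid [4B, align 4] → 8; @8: uid [4B, align 4] → 12; @12: refcount [4B, align 4] → 16; size 16, align 4
@0: mip_level [36B, align 4] → 36
@36: channels [4B, align 4] → 40
@40: depth [16B, align 4] → 56
@56: stride [4B, align 4] → 60
@60: pitch [4B, align 4] → 64
@64: format [8B, align 8] → 72
@72: height [1B, align 1] → 73
+7 tail pad (align 8)
size 80, align 8
array of 23: 23 × 80 = 1840

1840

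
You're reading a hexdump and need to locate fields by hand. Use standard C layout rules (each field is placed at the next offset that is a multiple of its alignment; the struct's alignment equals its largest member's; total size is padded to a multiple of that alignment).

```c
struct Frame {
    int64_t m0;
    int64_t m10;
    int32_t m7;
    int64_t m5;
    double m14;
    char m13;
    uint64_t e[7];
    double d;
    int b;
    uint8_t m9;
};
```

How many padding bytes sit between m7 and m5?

0..8  m0  (8B, 8-aligned)
8..16  m10  (8B, 8-aligned)
16..20  m7  (4B, 4-aligned)
20..24  -- padding (4B)
24..32  m5  (8B, 8-aligned)

4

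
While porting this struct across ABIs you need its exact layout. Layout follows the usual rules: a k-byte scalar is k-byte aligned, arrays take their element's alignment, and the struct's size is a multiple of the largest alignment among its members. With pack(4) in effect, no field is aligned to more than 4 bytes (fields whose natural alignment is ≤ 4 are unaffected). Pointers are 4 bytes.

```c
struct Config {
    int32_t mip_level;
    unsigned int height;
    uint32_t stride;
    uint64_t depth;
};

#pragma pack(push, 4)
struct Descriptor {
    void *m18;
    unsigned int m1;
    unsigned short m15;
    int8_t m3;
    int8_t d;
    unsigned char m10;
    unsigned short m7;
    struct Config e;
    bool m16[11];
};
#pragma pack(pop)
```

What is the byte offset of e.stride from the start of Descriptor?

24

Config: mip_level at 0 (size 4, align 4) → ends 4; height at 4 (size 4, align 4) → ends 8; stride at 8 (size 4, align 4) → ends 12; pad 4 to align 8 for depth; depth at 16 (size 8, align 8) → ends 24; total 24 bytes, alignment 8
m18 at 0 (size 4, align 4) → ends 4
m1 at 4 (size 4, align 4) → ends 8
m15 at 8 (size 2, align 2) → ends 10
m3 at 10 (size 1, align 1) → ends 11
d at 11 (size 1, align 1) → ends 12
m10 at 12 (size 1, align 1) → ends 13
pad 1 to align 2 for m7
m7 at 14 (size 2, align 2) → ends 16
e at 16 (size 24, align 4) → ends 40
within Config: stride at 8
16 + 8 = 24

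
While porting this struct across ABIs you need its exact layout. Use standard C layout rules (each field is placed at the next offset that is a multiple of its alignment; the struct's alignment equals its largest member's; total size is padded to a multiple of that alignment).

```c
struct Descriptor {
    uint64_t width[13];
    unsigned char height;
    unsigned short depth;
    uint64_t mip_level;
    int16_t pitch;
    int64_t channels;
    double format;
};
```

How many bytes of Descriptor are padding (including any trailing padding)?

11

width at 0 (size 104, align 8) → ends 104
height at 104 (size 1, align 1) → ends 105
pad 1 to align 2 for depth
depth at 106 (size 2, align 2) → ends 108
pad 4 to align 8 for mip_level
mip_level at 112 (size 8, align 8) → ends 120
pitch at 120 (size 2, align 2) → ends 122
pad 6 to align 8 for channels
channels at 128 (size 8, align 8) → ends 136
format at 136 (size 8, align 8) → ends 144
total 144 bytes, alignment 8
data bytes 133, size 144 → padding 11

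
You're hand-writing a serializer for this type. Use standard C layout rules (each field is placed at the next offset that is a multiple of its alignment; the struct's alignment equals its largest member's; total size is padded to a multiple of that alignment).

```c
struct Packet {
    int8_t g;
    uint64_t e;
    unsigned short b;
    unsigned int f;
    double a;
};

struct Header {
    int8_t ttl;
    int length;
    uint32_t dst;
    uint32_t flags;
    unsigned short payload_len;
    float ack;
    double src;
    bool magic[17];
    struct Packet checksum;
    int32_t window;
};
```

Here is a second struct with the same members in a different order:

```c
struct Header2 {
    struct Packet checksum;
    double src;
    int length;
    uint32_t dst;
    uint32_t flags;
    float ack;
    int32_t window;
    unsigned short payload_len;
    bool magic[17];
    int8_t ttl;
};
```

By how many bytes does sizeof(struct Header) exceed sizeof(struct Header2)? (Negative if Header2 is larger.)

16

Packet: g at 0 (size 1, align 1) → ends 1; pad 7 to align 8 for e; e at 8 (size 8, align 8) → ends 16; b at 16 (size 2, align 2) → ends 18; pad 2 to align 4 for f; f at 20 (size 4, align 4) → ends 24; a at 24 (size 8, align 8) → ends 32; total 32 bytes, alignment 8
ttl at 0 (size 1, align 1) → ends 1
pad 3 to align 4 for length
length at 4 (size 4, align 4) → ends 8
dst at 8 (size 4, align 4) → ends 12
flags at 12 (size 4, align 4) → ends 16
payload_len at 16 (size 2, align 2) → ends 18
pad 2 to align 4 for ack
ack at 20 (size 4, align 4) → ends 24
src at 24 (size 8, align 8) → ends 32
magic at 32 (size 17, align 1) → ends 49
pad 7 to align 8 for checksum
checksum at 56 (size 32, align 8) → ends 88
window at 88 (size 4, align 4) → ends 92
tail pad 4 to reach multiple of 8
total 96 bytes, alignment 8
— Header2 —
checksum at 0 (size 32, align 8) → ends 32
src at 32 (size 8, align 8) → ends 40
length at 40 (size 4, align 4) → ends 44
dst at 44 (size 4, align 4) → ends 48
flags at 48 (size 4, align 4) → ends 52
ack at 52 (size 4, align 4) → ends 56
window at 56 (size 4, align 4) → ends 60
payload_len at 60 (size 2, align 2) → ends 62
magic at 62 (size 17, align 1) → ends 79
ttl at 79 (size 1, align 1) → ends 80
total 80 bytes, alignment 8
96 − 80 = 16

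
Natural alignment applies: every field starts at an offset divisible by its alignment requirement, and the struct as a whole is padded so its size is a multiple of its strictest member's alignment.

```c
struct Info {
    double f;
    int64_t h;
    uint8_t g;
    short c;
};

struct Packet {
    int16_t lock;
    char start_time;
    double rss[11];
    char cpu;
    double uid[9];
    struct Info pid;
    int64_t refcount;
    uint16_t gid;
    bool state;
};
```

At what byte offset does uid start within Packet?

104

Info: @0: f [8B, align 8] → 8; @8: h [8B, align 8] → 16; @16: g [1B, align 1] → 17; +1 pad (align 2); @18: c [2B, align 2] → 20; +4 tail pad (align 8); size 24, align 8
@0: lock [2B, align 2] → 2
@2: start_time [1B, align 1] → 3
+5 pad (align 8)
@8: rss [88B, align 8] → 96
@96: cpu [1B, align 1] → 97
+7 pad (align 8)
@104: uid [72B, align 8] → 176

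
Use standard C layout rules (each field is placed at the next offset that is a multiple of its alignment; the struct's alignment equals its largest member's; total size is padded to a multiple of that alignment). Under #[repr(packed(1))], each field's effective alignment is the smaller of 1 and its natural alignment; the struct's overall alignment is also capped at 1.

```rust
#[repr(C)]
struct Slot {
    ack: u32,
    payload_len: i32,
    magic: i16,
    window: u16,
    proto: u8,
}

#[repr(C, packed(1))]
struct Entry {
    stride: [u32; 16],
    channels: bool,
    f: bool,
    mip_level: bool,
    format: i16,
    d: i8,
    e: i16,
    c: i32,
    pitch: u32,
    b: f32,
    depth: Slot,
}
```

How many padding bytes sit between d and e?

Slot: ack at 0 (size 4, align 4) → ends 4; payload_len at 4 (size 4, align 4) → ends 8; magic at 8 (size 2, align 2) → ends 10; window at 10 (size 2, align 2) → ends 12; proto at 12 (size 1, align 1) → ends 13; tail pad 3 to reach multiple of 4; total 16 bytes, alignment 4
stride at 0 (size 64, align 1) → ends 64
channels at 64 (size 1, align 1) → ends 65
f at 65 (size 1, align 1) → ends 66
mip_level at 66 (size 1, align 1) → ends 67
format at 67 (size 2, align 1) → ends 69
d at 69 (size 1, align 1) → ends 70
e at 70 (size 2, align 1) → ends 72

0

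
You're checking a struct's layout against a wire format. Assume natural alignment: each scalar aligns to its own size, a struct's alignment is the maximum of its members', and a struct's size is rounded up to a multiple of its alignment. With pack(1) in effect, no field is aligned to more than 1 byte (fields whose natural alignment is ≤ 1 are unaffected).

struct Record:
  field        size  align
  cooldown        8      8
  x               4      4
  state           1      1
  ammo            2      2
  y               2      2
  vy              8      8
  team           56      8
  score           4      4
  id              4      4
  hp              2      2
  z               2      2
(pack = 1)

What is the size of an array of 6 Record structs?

558

cooldown at 0 (size 8, align 1) → ends 8
x at 8 (size 4, align 1) → ends 12
state at 12 (size 1, align 1) → ends 13
ammo at 13 (size 2, align 1) → ends 15
y at 15 (size 2, align 1) → ends 17
vy at 17 (size 8, align 1) → ends 25
team at 25 (size 56, align 1) → ends 81
score at 81 (size 4, align 1) → ends 85
id at 85 (size 4, align 1) → ends 89
hp at 89 (size 2, align 1) → ends 91
z at 91 (size 2, align 1) → ends 93
total 93 bytes, alignment 1
array of 6: 6 × 93 = 558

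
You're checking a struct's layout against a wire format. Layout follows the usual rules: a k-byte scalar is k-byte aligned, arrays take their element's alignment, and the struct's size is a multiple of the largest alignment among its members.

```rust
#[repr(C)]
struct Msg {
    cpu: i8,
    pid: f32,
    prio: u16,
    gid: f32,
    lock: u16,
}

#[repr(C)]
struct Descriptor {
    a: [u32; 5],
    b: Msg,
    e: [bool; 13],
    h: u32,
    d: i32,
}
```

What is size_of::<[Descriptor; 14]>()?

Msg: @0: cpu [1B, align 1] → 1; +3 pad (align 4); @4: pid [4B, align 4] → 8; @8: prio [2B, align 2] → 10; +2 pad (align 4); @12: gid [4B, align 4] → 16; @16: lock [2B, align 2] → 18; +2 tail pad (align 4); size 20, align 4
@0: a [20B, align 4] → 20
@20: b [20B, align 4] → 40
@40: e [13B, align 1] → 53
+3 pad (align 4)
@56: h [4B, align 4] → 60
@60: d [4B, align 4] → 64
size 64, align 4
array of 14: 14 × 64 = 896

896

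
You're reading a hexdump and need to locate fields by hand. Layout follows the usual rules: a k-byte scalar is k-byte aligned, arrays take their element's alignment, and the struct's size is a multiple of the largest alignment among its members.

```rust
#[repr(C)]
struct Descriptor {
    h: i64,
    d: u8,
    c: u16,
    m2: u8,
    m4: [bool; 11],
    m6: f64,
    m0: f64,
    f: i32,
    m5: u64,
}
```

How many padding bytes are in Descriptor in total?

5

0..8  h  (8B, 8-aligned)
8..9  d  (1B, 1-aligned)
9..10  -- padding (1B)
10..12  c  (2B, 2-aligned)
12..13  m2  (1B, 1-aligned)
13..24  m4  (11B, 1-aligned)
24..32  m6  (8B, 8-aligned)
32..40  m0  (8B, 8-aligned)
40..44  f  (4B, 4-aligned)
44..48  -- padding (4B)
48..56  m5  (8B, 8-aligned)
sizeof = 56, alignof = 8
data bytes 51, size 56 → padding 5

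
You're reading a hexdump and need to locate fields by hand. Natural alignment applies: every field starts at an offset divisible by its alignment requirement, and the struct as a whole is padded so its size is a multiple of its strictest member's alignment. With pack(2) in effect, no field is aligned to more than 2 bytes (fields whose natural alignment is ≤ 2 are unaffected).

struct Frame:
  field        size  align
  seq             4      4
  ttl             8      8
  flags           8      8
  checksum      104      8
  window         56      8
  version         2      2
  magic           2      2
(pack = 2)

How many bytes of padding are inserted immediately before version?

0

0..4  seq  (4B, 2-aligned)
4..12  ttl  (8B, 2-aligned)
12..20  flags  (8B, 2-aligned)
20..124  checksum  (104B, 2-aligned)
124..180  window  (56B, 2-aligned)
180..182  version  (2B, 2-aligned)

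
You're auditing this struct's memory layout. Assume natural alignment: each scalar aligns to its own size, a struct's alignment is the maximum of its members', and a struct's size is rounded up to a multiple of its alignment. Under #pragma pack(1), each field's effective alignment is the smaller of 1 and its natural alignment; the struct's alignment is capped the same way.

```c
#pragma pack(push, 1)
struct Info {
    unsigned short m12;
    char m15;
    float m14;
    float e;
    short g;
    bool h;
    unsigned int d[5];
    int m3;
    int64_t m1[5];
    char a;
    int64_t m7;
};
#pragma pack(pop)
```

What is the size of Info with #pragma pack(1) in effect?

@0: m12 [2B, align 1] → 2
@2: m15 [1B, align 1] → 3
@3: m14 [4B, align 1] → 7
@7: e [4B, align 1] → 11
@11: g [2B, align 1] → 13
@13: h [1B, align 1] → 14
@14: d [20B, align 1] → 34
@34: m3 [4B, align 1] → 38
@38: m1 [40B, align 1] → 78
@78: a [1B, align 1] → 79
@79: m7 [8B, align 1] → 87
size 87, align 1

87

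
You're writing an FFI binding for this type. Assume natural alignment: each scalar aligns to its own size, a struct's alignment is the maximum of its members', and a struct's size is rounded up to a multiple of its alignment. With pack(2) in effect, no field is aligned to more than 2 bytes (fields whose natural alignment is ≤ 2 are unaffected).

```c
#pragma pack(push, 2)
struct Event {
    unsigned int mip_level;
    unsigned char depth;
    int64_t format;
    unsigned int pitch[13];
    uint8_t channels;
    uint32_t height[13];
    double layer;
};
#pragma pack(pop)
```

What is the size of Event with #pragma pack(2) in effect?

128

mip_level at 0 (size 4, align 2) → ends 4
depth at 4 (size 1, align 1) → ends 5
pad 1 to align 2 for format
format at 6 (size 8, align 2) → ends 14
pitch at 14 (size 52, align 2) → ends 66
channels at 66 (size 1, align 1) → ends 67
pad 1 to align 2 for height
height at 68 (size 52, align 2) → ends 120
layer at 120 (size 8, align 2) → ends 128
total 128 bytes, alignment 2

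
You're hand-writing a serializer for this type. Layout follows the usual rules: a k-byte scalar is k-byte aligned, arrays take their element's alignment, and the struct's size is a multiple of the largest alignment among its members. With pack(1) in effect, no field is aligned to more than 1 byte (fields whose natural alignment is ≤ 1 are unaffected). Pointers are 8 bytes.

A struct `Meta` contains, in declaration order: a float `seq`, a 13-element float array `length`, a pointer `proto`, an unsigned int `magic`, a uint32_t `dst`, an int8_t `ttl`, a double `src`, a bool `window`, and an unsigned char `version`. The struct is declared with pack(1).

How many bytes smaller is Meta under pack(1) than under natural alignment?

13

natural layout:
  0..4  seq  (4B, 4-aligned)
  4..56  length  (52B, 4-aligned)
  56..64  proto  (8B, 8-aligned)
  64..68  magic  (4B, 4-aligned)
  68..72  dst  (4B, 4-aligned)
  72..73  ttl  (1B, 1-aligned)
  73..80  -- padding (7B)
  80..88  src  (8B, 8-aligned)
  88..89  window  (1B, 1-aligned)
  89..90  version  (1B, 1-aligned)
  90..96  -- tail padding (6B)
  sizeof = 96, alignof = 8
packed(1) layout:
  0..4  seq  (4B, 1-aligned)
  4..56  length  (52B, 1-aligned)
  56..64  proto  (8B, 1-aligned)
  64..68  magic  (4B, 1-aligned)
  68..72  dst  (4B, 1-aligned)
  72..73  ttl  (1B, 1-aligned)
  73..81  src  (8B, 1-aligned)
  81..82  window  (1B, 1-aligned)
  82..83  version  (1B, 1-aligned)
  sizeof = 83, alignof = 1
96 − 83 = 13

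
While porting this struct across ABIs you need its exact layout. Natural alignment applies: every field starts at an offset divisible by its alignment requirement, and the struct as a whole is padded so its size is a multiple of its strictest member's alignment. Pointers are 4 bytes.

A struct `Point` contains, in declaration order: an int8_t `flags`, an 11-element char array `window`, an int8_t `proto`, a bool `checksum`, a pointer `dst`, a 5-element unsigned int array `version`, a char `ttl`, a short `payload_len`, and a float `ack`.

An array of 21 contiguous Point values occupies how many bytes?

flags at 0 (size 1, align 1) → ends 1
window at 1 (size 11, align 1) → ends 12
proto at 12 (size 1, align 1) → ends 13
checksum at 13 (size 1, align 1) → ends 14
pad 2 to align 4 for dst
dst at 16 (size 4, align 4) → ends 20
version at 20 (size 20, align 4) → ends 40
ttl at 40 (size 1, align 1) → ends 41
pad 1 to align 2 for payload_len
payload_len at 42 (size 2, align 2) → ends 44
ack at 44 (size 4, align 4) → ends 48
total 48 bytes, alignment 4
array of 21: 21 × 48 = 1008

1008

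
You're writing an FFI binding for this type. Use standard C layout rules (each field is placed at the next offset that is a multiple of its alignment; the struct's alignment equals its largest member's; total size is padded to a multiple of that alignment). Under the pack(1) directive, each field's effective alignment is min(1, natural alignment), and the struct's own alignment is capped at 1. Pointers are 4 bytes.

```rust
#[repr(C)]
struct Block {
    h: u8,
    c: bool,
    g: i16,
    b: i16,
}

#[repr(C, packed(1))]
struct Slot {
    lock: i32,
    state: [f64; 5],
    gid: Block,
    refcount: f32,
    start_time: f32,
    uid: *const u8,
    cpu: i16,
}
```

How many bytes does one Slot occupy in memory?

64

Block: h at 0 (size 1, align 1) → ends 1; c at 1 (size 1, align 1) → ends 2; g at 2 (size 2, align 2) → ends 4; b at 4 (size 2, align 2) → ends 6; total 6 bytes, alignment 2
lock at 0 (size 4, align 1) → ends 4
state at 4 (size 40, align 1) → ends 44
gid at 44 (size 6, align 1) → ends 50
refcount at 50 (size 4, align 1) → ends 54
start_time at 54 (size 4, align 1) → ends 58
uid at 58 (size 4, align 1) → ends 62
cpu at 62 (size 2, align 1) → ends 64
total 64 bytes, alignment 1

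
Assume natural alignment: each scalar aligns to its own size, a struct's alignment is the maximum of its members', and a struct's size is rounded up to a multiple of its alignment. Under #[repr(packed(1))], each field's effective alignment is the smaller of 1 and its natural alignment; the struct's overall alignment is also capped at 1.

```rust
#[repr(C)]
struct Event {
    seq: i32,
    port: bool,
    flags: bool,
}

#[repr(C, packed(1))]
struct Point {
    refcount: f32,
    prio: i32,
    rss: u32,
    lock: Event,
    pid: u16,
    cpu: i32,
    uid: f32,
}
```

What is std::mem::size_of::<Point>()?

30 bytes

Event: @0: seq [4B, align 4] → 4; @4: port [1B, align 1] → 5; @5: flags [1B, align 1] → 6; +2 tail pad (align 4); size 8, align 4
@0: refcount [4B, align 1] → 4
@4: prio [4B, align 1] → 8
@8: rss [4B, align 1] → 12
@12: lock [8B, align 1] → 20
@20: pid [2B, align 1] → 22
@22: cpu [4B, align 1] → 26
@26: uid [4B, align 1] → 30
size 30, align 1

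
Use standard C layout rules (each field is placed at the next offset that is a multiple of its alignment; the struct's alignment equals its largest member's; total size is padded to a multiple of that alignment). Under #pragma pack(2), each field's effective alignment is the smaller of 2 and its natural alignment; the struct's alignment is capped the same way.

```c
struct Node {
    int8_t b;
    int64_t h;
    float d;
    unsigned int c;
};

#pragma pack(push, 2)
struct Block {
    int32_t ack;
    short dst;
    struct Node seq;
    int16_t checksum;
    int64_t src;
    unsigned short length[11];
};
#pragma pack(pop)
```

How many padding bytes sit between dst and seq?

Node: b at 0 (size 1, align 1) → ends 1; pad 7 to align 8 for h; h at 8 (size 8, align 8) → ends 16; d at 16 (size 4, align 4) → ends 20; c at 20 (size 4, align 4) → ends 24; total 24 bytes, alignment 8
ack at 0 (size 4, align 2) → ends 4
dst at 4 (size 2, align 2) → ends 6
seq at 6 (size 24, align 2) → ends 30

0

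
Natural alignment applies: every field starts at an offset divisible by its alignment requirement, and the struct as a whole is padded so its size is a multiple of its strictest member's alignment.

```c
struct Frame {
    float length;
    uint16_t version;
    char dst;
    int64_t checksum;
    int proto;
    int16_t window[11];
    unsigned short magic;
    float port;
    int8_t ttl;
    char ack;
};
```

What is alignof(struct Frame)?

8

member alignments: length=4, version=2, dst=1, checksum=8, proto=4, window=2, magic=2, port=4, ttl=1, ack=1
max = 8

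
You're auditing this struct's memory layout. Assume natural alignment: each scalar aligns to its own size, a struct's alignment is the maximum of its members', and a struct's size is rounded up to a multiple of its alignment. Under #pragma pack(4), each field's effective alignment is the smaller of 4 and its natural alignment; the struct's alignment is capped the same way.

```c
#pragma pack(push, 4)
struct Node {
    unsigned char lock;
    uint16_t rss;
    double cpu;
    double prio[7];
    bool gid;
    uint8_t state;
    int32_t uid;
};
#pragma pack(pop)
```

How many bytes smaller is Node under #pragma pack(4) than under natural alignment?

natural layout:
  0..1  lock  (1B, 1-aligned)
  1..2  -- padding (1B)
  2..4  rss  (2B, 2-aligned)
  4..8  -- padding (4B)
  8..16  cpu  (8B, 8-aligned)
  16..72  prio  (56B, 8-aligned)
  72..73  gid  (1B, 1-aligned)
  73..74  state  (1B, 1-aligned)
  74..76  -- padding (2B)
  76..80  uid  (4B, 4-aligned)
  sizeof = 80, alignof = 8
packed(4) layout:
  0..1  lock  (1B, 1-aligned)
  1..2  -- padding (1B)
  2..4  rss  (2B, 2-aligned)
  4..12  cpu  (8B, 4-aligned)
  12..68  prio  (56B, 4-aligned)
  68..69  gid  (1B, 1-aligned)
  69..70  state  (1B, 1-aligned)
  70..72  -- padding (2B)
  72..76  uid  (4B, 4-aligned)
  sizeof = 76, alignof = 4
80 − 76 = 4

4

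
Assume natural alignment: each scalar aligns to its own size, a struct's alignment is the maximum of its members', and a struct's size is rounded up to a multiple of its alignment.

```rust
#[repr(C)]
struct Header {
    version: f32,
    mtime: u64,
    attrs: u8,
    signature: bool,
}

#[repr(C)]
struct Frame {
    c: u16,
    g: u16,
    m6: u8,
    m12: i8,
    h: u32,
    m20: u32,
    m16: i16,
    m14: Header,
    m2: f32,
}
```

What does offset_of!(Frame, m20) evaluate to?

Header: @0: version [4B, align 4] → 4; +4 pad (align 8); @8: mtime [8B, align 8] → 16; @16: attrs [1B, align 1] → 17; @17: signature [1B, align 1] → 18; +6 tail pad (align 8); size 24, align 8
@0: c [2B, align 2] → 2
@2: g [2B, align 2] → 4
@4: m6 [1B, align 1] → 5
@5: m12 [1B, align 1] → 6
+2 pad (align 4)
@8: h [4B, align 4] → 12
@12: m20 [4B, align 4] → 16

12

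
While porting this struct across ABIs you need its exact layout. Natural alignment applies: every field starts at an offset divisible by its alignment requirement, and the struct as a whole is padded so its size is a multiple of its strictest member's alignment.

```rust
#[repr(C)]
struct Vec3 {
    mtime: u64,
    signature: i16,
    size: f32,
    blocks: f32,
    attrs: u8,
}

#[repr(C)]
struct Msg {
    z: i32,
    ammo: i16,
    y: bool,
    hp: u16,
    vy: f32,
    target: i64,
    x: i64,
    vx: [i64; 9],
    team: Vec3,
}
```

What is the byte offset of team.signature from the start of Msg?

Vec3: @0: mtime [8B, align 8] → 8; @8: signature [2B, align 2] → 10; +2 pad (align 4); @12: size [4B, align 4] → 16; @16: blocks [4B, align 4] → 20; @20: attrs [1B, align 1] → 21; +3 tail pad (align 8); size 24, align 8
@0: z [4B, align 4] → 4
@4: ammo [2B, align 2] → 6
@6: y [1B, align 1] → 7
+1 pad (align 2)
@8: hp [2B, align 2] → 10
+2 pad (align 4)
@12: vy [4B, align 4] → 16
@16: target [8B, align 8] → 24
@24: x [8B, align 8] → 32
@32: vx [72B, align 8] → 104
@104: team [24B, align 8] → 128
within Vec3: signature at 8
104 + 8 = 112

112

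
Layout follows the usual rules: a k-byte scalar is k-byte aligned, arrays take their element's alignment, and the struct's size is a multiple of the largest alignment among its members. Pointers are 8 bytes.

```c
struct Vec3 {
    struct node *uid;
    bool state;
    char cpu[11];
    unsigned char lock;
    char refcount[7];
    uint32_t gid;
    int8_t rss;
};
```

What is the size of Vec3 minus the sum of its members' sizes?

7

uid at 0 (size 8, align 8) → ends 8
state at 8 (size 1, align 1) → ends 9
cpu at 9 (size 11, align 1) → ends 20
lock at 20 (size 1, align 1) → ends 21
refcount at 21 (size 7, align 1) → ends 28
gid at 28 (size 4, align 4) → ends 32
rss at 32 (size 1, align 1) → ends 33
tail pad 7 to reach multiple of 8
total 40 bytes, alignment 8
data bytes 33, size 40 → padding 7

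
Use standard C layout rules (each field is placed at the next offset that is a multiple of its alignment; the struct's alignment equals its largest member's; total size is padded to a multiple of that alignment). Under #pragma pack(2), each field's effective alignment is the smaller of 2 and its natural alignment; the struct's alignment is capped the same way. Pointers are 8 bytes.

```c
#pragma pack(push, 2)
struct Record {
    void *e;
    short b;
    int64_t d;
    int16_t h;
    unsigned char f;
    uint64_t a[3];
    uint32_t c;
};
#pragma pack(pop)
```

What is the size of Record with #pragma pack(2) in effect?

50

@0: e [8B, align 2] → 8
@8: b [2B, align 2] → 10
@10: d [8B, align 2] → 18
@18: h [2B, align 2] → 20
@20: f [1B, align 1] → 21
+1 pad (align 2)
@22: a [24B, align 2] → 46
@46: c [4B, align 2] → 50
size 50, align 2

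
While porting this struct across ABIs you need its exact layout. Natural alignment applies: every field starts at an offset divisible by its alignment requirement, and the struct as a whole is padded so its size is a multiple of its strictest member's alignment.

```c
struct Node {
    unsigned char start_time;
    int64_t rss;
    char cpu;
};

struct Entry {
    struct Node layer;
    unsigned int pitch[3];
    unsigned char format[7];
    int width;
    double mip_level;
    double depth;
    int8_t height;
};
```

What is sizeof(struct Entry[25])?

1800

Node: start_time at 0 (size 1, align 1) → ends 1; pad 7 to align 8 for rss; rss at 8 (size 8, align 8) → ends 16; cpu at 16 (size 1, align 1) → ends 17; tail pad 7 to reach multiple of 8; total 24 bytes, alignment 8
layer at 0 (size 24, align 8) → ends 24
pitch at 24 (size 12, align 4) → ends 36
format at 36 (size 7, align 1) → ends 43
pad 1 to align 4 for width
width at 44 (size 4, align 4) → ends 48
mip_level at 48 (size 8, align 8) → ends 56
depth at 56 (size 8, align 8) → ends 64
height at 64 (size 1, align 1) → ends 65
tail pad 7 to reach multiple of 8
total 72 bytes, alignment 8
array of 25: 25 × 72 = 1800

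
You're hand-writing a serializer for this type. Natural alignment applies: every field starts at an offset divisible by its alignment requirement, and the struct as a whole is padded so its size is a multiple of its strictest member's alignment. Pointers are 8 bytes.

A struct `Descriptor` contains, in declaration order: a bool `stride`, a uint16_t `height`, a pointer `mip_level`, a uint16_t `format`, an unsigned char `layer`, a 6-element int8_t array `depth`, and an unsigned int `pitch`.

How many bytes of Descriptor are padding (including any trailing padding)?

@0: stride [1B, align 1] → 1
+1 pad (align 2)
@2: height [2B, align 2] → 4
+4 pad (align 8)
@8: mip_level [8B, align 8] → 16
@16: format [2B, align 2] → 18
@18: layer [1B, align 1] → 19
@19: depth [6B, align 1] → 25
+3 pad (align 4)
@28: pitch [4B, align 4] → 32
size 32, align 8
data bytes 24, size 32 → padding 8

8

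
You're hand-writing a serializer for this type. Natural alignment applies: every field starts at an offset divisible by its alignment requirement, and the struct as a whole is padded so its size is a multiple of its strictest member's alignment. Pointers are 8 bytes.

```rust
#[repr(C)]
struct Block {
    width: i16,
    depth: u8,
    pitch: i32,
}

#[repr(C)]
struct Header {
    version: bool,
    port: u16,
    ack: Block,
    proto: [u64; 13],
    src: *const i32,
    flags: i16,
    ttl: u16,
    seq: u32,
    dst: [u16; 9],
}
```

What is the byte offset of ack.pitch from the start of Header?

8

Block: width at 0 (size 2, align 2) → ends 2; depth at 2 (size 1, align 1) → ends 3; pad 1 to align 4 for pitch; pitch at 4 (size 4, align 4) → ends 8; total 8 bytes, alignment 4
version at 0 (size 1, align 1) → ends 1
pad 1 to align 2 for port
port at 2 (size 2, align 2) → ends 4
ack at 4 (size 8, align 4) → ends 12
within Block: pitch at 4
4 + 4 = 8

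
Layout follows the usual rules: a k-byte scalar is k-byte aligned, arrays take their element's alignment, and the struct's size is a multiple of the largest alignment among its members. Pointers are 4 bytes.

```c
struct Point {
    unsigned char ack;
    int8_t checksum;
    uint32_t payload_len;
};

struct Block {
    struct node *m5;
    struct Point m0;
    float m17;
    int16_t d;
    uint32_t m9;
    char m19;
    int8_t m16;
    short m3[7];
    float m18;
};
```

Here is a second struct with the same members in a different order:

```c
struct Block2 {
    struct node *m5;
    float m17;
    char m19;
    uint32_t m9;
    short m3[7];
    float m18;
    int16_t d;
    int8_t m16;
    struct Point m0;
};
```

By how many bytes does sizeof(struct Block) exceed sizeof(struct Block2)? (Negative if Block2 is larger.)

-4

Point: @0: ack [1B, align 1] → 1; @1: checksum [1B, align 1] → 2; +2 pad (align 4); @4: payload_len [4B, align 4] → 8; size 8, align 4
@0: m5 [4B, align 4] → 4
@4: m0 [8B, align 4] → 12
@12: m17 [4B, align 4] → 16
@16: d [2B, align 2] → 18
+2 pad (align 4)
@20: m9 [4B, align 4] → 24
@24: m19 [1B, align 1] → 25
@25: m16 [1B, align 1] → 26
@26: m3 [14B, align 2] → 40
@40: m18 [4B, align 4] → 44
size 44, align 4
— Block2 —
@0: m5 [4B, align 4] → 4
@4: m17 [4B, align 4] → 8
@8: m19 [1B, align 1] → 9
+3 pad (align 4)
@12: m9 [4B, align 4] → 16
@16: m3 [14B, align 2] → 30
+2 pad (align 4)
@32: m18 [4B, align 4] → 36
@36: d [2B, align 2] → 38
@38: m16 [1B, align 1] → 39
+1 pad (align 4)
@40: m0 [8B, align 4] → 48
size 48, align 4
44 − 48 = -4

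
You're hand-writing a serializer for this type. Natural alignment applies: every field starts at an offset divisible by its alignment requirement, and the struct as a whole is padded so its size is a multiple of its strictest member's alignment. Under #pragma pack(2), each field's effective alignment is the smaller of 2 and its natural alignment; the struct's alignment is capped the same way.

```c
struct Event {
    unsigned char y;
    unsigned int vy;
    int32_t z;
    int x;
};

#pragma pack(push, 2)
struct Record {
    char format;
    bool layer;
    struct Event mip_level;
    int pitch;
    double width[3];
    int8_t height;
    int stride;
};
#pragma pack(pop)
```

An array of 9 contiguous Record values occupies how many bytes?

Event: @0: y [1B, align 1] → 1; +3 pad (align 4); @4: vy [4B, align 4] → 8; @8: z [4B, align 4] → 12; @12: x [4B, align 4] → 16; size 16, align 4
@0: format [1B, align 1] → 1
@1: layer [1B, align 1] → 2
@2: mip_level [16B, align 2] → 18
@18: pitch [4B, align 2] → 22
@22: width [24B, align 2] → 46
@46: height [1B, align 1] → 47
+1 pad (align 2)
@48: stride [4B, align 2] → 52
size 52, align 2
array of 9: 9 × 52 = 468

468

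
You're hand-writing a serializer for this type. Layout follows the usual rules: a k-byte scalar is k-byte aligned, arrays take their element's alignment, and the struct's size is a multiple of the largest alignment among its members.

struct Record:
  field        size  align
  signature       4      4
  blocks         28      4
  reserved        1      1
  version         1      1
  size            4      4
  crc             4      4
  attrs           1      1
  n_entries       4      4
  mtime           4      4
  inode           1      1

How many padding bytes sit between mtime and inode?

0..4  signature  (4B, 4-aligned)
4..32  blocks  (28B, 4-aligned)
32..33  reserved  (1B, 1-aligned)
33..34  version  (1B, 1-aligned)
34..36  -- padding (2B)
36..40  size  (4B, 4-aligned)
40..44  crc  (4B, 4-aligned)
44..45  attrs  (1B, 1-aligned)
45..48  -- padding (3B)
48..52  n_entries  (4B, 4-aligned)
52..56  mtime  (4B, 4-aligned)
56..57  inode  (1B, 1-aligned)

0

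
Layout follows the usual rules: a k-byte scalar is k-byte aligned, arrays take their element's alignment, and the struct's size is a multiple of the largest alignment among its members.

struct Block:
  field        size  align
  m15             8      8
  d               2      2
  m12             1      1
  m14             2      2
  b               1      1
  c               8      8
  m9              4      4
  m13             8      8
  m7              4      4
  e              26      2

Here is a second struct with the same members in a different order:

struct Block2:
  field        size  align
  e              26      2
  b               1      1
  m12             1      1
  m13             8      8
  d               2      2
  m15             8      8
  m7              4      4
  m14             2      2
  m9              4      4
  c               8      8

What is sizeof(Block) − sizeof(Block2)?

0..8  m15  (8B, 8-aligned)
8..10  d  (2B, 2-aligned)
10..11  m12  (1B, 1-aligned)
11..12  -- padding (1B)
12..14  m14  (2B, 2-aligned)
14..15  b  (1B, 1-aligned)
15..16  -- padding (1B)
16..24  c  (8B, 8-aligned)
24..28  m9  (4B, 4-aligned)
28..32  -- padding (4B)
32..40  m13  (8B, 8-aligned)
40..44  m7  (4B, 4-aligned)
44..70  e  (26B, 2-aligned)
70..72  -- tail padding (2B)
sizeof = 72, alignof = 8
— Block2 —
0..26  e  (26B, 2-aligned)
26..27  b  (1B, 1-aligned)
27..28  m12  (1B, 1-aligned)
28..32  -- padding (4B)
32..40  m13  (8B, 8-aligned)
40..42  d  (2B, 2-aligned)
42..48  -- padding (6B)
48..56  m15  (8B, 8-aligned)
56..60  m7  (4B, 4-aligned)
60..62  m14  (2B, 2-aligned)
62..64  -- padding (2B)
64..68  m9  (4B, 4-aligned)
68..72  -- padding (4B)
72..80  c  (8B, 8-aligned)
sizeof = 80, alignof = 8
72 − 80 = -8

-8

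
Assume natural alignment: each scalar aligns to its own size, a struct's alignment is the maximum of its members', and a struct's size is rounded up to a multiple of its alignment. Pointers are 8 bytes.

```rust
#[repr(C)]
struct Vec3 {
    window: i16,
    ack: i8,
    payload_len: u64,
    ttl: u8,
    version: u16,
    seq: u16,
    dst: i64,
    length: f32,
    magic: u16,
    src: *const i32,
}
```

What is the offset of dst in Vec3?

24

@0: window [2B, align 2] → 2
@2: ack [1B, align 1] → 3
+5 pad (align 8)
@8: payload_len [8B, align 8] → 16
@16: ttl [1B, align 1] → 17
+1 pad (align 2)
@18: version [2B, align 2] → 20
@20: seq [2B, align 2] → 22
+2 pad (align 8)
@24: dst [8B, align 8] → 32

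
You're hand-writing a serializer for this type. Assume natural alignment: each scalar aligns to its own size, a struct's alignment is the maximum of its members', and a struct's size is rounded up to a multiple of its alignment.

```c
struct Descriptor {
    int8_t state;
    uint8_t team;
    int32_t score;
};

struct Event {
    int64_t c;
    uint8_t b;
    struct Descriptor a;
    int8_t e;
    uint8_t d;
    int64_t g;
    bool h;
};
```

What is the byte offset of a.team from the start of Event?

13

Descriptor: 0..1  state  (1B, 1-aligned); 1..2  team  (1B, 1-aligned); 2..4  -- padding (2B); 4..8  score  (4B, 4-aligned); sizeof = 8, alignof = 4
0..8  c  (8B, 8-aligned)
8..9  b  (1B, 1-aligned)
9..12  -- padding (3B)
12..20  a  (8B, 4-aligned)
within Descriptor: team at 1
12 + 1 = 13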